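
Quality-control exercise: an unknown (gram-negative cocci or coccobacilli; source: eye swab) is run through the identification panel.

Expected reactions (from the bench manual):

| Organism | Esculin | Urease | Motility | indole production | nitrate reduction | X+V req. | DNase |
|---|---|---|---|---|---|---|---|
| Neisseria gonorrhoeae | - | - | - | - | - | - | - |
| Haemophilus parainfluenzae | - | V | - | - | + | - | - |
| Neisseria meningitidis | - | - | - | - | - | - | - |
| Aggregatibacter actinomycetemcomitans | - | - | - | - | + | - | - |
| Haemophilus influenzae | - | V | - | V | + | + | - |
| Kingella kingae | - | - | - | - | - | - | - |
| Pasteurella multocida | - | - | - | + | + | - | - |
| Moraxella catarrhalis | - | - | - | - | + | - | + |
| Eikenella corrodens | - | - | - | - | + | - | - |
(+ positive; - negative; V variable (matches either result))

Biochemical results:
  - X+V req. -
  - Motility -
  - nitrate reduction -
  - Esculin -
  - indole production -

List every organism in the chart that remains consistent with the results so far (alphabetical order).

Kingella kingae, Neisseria gonorrhoeae, Neisseria meningitidis

Motility -: all 9 remaining candidates are consistent.
indole production -: excludes Pasteurella multocida — 8 left.
X+V req. -: excludes Haemophilus influenzae — 7 left.
Esculin -: all 7 remaining candidates are consistent.
nitrate reduction -: excludes Haemophilus parainfluenzae, Aggregatibacter actinomycetemcomitans, Moraxella catarrhalis, Eikenella corrodens — 3 left.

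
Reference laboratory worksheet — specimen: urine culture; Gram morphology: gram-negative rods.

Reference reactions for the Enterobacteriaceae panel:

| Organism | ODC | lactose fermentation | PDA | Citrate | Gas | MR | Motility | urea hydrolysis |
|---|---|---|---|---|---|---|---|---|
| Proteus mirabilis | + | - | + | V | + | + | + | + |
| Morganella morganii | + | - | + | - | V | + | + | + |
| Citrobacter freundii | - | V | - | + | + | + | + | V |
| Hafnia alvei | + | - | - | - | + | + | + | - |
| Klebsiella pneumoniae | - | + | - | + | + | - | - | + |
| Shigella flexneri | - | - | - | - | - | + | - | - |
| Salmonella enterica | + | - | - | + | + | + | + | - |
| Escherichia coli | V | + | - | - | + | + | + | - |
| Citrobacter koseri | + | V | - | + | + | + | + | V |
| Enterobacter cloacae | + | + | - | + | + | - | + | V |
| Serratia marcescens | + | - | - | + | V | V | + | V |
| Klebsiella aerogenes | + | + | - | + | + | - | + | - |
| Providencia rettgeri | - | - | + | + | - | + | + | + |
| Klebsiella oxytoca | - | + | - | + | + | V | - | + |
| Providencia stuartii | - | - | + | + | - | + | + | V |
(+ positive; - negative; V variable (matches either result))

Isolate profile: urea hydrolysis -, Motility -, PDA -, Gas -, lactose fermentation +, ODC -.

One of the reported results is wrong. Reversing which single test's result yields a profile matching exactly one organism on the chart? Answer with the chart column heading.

lactose fermentation

As reported, no row in the chart matches all 6 reactions.
Reversing Gas → still no organism matches.
Reversing urea hydrolysis → still no organism matches.
Reversing lactose fermentation (to -) → unique match: Shigella flexneri.
Reversing PDA → still no organism matches.
Reversing Motility → still no organism matches.
Reversing ODC → still no organism matches.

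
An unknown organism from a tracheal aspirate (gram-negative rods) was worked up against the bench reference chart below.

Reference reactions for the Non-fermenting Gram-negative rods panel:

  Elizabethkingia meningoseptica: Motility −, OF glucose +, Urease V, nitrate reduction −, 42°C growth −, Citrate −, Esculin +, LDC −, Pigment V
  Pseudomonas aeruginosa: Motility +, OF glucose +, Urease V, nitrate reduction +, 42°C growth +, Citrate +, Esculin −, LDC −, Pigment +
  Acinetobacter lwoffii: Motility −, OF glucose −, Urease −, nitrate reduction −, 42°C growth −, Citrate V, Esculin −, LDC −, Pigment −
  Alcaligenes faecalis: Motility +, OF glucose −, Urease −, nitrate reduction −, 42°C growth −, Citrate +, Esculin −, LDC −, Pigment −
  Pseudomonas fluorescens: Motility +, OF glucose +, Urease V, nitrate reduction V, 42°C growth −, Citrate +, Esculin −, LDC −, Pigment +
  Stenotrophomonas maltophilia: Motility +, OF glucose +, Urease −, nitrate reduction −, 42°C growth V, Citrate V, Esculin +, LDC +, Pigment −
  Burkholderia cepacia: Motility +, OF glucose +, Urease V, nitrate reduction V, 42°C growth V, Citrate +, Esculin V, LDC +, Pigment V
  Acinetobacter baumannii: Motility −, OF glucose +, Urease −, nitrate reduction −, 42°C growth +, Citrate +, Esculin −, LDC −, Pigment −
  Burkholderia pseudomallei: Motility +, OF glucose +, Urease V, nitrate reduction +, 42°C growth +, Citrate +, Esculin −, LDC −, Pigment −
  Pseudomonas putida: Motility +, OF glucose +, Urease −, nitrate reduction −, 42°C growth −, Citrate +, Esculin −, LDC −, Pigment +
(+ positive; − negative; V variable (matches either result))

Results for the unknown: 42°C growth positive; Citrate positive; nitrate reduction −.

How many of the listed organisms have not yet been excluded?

3

nitrate reduction −: excludes Pseudomonas aeruginosa, Burkholderia pseudomallei — 8 left.
42°C growth +: excludes 5 organisms — 3 left.
Citrate +: all 3 remaining candidates are consistent.
Still consistent: Acinetobacter baumannii, Burkholderia cepacia, Stenotrophomonas maltophilia.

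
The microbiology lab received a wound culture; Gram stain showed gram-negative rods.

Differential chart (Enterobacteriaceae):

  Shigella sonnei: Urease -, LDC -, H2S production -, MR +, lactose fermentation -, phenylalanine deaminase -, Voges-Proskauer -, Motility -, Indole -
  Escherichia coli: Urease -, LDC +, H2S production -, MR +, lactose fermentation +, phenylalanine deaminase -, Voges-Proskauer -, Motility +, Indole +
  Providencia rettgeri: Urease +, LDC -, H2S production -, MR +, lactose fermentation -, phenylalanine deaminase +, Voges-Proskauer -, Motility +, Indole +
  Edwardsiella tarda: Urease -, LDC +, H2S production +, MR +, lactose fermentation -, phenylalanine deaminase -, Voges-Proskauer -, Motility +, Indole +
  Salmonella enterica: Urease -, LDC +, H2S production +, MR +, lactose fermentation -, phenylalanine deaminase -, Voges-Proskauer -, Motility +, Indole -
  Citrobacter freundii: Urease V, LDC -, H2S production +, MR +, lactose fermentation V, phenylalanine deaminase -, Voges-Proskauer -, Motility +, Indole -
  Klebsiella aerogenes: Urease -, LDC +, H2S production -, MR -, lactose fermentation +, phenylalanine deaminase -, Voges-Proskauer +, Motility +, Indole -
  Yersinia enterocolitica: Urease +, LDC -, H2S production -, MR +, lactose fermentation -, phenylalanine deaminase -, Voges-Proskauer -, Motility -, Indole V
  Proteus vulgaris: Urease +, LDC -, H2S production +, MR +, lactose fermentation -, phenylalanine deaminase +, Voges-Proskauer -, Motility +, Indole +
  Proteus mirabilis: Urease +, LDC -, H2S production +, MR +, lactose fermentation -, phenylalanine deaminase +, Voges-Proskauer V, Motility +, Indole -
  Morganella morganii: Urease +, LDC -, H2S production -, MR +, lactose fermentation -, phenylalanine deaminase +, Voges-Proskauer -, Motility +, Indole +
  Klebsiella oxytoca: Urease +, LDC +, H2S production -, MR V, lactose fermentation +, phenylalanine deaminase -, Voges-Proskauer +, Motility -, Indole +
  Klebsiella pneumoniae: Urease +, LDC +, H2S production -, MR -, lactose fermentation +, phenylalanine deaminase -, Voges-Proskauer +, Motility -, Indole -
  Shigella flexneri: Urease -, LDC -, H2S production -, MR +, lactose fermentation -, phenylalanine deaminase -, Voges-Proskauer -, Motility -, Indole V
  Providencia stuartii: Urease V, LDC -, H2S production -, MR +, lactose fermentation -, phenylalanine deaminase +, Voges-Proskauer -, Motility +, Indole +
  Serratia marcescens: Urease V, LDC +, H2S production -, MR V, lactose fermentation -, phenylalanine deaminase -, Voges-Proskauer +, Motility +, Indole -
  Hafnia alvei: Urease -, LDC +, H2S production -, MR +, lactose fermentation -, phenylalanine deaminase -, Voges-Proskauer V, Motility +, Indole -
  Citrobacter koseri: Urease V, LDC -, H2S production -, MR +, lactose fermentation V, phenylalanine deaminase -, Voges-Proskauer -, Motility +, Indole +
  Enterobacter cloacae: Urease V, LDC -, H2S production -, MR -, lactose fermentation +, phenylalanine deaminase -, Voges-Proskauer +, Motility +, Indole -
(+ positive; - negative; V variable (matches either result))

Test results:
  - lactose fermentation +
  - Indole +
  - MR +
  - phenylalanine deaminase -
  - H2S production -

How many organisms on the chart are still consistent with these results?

phenylalanine deaminase -: excludes 5 organisms — 14 left.
Indole +: excludes 8 organisms — 6 left.
H2S production -: excludes Edwardsiella tarda — 5 left.
MR +: all 5 remaining candidates are consistent.
lactose fermentation +: excludes Yersinia enterocolitica, Shigella flexneri — 3 left.
Still consistent: Citrobacter koseri, Escherichia coli, Klebsiella oxytoca.

3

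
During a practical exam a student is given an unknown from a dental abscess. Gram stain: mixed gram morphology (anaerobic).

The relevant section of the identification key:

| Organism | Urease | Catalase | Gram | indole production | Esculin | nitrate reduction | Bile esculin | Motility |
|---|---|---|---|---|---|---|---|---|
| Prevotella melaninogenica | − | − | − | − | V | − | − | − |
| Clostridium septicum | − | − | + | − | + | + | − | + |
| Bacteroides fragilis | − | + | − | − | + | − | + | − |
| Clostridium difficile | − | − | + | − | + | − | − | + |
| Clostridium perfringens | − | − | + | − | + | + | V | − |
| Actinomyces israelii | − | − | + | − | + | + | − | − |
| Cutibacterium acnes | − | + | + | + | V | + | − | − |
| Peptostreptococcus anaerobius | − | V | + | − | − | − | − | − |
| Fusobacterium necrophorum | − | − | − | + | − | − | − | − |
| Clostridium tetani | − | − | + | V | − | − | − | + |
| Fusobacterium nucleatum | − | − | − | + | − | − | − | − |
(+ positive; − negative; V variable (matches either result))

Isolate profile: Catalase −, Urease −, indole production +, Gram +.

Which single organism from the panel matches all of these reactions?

Clostridium tetani

Gram +: excludes Prevotella melaninogenica, Bacteroides fragilis, Fusobacterium necrophorum, Fusobacterium nucleatum — 7 left.
Catalase −: excludes Cutibacterium acnes — 6 left.
indole production +: excludes 5 organisms — 1 left.
Urease −: the one remaining candidate is consistent.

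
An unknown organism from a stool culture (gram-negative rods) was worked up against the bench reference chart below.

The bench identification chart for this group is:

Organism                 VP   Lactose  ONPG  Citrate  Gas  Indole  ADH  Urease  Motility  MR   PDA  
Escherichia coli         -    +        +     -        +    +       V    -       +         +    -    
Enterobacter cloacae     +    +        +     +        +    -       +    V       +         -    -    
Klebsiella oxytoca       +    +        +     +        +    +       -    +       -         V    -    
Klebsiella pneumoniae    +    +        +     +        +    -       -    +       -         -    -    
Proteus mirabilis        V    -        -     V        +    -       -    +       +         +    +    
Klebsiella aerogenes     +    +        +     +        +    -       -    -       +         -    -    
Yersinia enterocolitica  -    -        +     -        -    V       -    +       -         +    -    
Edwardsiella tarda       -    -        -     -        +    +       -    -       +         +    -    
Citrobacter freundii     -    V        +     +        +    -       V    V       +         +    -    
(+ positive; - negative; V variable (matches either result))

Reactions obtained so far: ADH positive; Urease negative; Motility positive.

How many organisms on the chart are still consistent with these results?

ADH +: excludes 6 organisms — 3 left.
Motility +: all 3 remaining candidates are consistent.
Urease -: all 3 remaining candidates are consistent.
Still consistent: Citrobacter freundii, Enterobacter cloacae, Escherichia coli.

3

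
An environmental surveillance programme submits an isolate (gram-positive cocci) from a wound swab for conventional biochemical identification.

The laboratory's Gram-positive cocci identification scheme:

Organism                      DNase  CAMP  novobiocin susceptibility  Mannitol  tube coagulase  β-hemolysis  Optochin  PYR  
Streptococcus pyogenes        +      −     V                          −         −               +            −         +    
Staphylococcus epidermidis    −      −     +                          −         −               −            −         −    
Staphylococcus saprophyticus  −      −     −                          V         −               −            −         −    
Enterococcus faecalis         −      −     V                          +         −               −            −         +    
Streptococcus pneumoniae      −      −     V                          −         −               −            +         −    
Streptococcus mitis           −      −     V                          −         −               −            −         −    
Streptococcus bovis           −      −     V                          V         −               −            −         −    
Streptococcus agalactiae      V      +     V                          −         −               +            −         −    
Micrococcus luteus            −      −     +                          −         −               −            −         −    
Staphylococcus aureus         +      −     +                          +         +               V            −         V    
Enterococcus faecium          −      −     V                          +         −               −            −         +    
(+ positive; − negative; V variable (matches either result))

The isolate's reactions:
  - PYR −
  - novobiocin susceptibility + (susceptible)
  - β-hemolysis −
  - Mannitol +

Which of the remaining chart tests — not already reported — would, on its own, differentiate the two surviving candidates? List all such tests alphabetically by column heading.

DNase, tube coagulase

β-hemolysis −: excludes Streptococcus pyogenes, Streptococcus agalactiae — 9 left.
novobiocin susceptibility +: excludes Staphylococcus saprophyticus — 8 left.
PYR −: excludes Enterococcus faecalis, Enterococcus faecium — 6 left.
Mannitol +: excludes Staphylococcus epidermidis, Streptococcus pneumoniae, Streptococcus mitis, Micrococcus luteus — 2 left.
Two candidates remain: Staphylococcus aureus and Streptococcus bovis.
  DNase: Staphylococcus aureus +, Streptococcus bovis − — discriminates.
  CAMP: − vs − — same for both, does not separate.
  tube coagulase: Staphylococcus aureus +, Streptococcus bovis − — discriminates.
  Optochin: − vs − — same for both, does not separate.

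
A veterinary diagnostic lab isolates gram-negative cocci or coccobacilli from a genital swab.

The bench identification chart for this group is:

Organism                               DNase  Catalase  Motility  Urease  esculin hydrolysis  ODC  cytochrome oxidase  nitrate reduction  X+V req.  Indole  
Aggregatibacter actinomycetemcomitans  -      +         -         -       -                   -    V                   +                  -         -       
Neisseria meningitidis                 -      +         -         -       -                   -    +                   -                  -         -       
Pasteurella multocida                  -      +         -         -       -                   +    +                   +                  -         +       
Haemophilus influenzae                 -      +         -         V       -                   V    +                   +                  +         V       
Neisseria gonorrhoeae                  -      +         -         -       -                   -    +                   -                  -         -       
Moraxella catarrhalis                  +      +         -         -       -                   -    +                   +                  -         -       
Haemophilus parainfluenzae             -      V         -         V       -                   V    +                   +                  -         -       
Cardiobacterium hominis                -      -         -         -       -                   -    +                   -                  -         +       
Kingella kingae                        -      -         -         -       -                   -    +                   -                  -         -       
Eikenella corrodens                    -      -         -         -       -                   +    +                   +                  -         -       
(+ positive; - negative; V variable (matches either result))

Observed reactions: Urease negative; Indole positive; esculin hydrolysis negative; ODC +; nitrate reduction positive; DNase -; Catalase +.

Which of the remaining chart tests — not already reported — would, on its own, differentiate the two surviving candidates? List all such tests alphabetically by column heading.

esculin hydrolysis -: all 10 remaining candidates are consistent.
DNase -: excludes Moraxella catarrhalis — 9 left.
Catalase +: excludes Cardiobacterium hominis, Kingella kingae, Eikenella corrodens — 6 left.
Urease -: all 6 remaining candidates are consistent.
ODC +: excludes Aggregatibacter actinomycetemcomitans, Neisseria meningitidis, Neisseria gonorrhoeae — 3 left.
nitrate reduction +: all 3 remaining candidates are consistent.
Indole +: excludes Haemophilus parainfluenzae — 2 left.
Two candidates remain: Haemophilus influenzae and Pasteurella multocida.
  Motility: - vs - — same for both, does not separate.
  cytochrome oxidase: + vs + — same for both, does not separate.
  X+V req.: Haemophilus influenzae +, Pasteurella multocida - — discriminates.

X+V req.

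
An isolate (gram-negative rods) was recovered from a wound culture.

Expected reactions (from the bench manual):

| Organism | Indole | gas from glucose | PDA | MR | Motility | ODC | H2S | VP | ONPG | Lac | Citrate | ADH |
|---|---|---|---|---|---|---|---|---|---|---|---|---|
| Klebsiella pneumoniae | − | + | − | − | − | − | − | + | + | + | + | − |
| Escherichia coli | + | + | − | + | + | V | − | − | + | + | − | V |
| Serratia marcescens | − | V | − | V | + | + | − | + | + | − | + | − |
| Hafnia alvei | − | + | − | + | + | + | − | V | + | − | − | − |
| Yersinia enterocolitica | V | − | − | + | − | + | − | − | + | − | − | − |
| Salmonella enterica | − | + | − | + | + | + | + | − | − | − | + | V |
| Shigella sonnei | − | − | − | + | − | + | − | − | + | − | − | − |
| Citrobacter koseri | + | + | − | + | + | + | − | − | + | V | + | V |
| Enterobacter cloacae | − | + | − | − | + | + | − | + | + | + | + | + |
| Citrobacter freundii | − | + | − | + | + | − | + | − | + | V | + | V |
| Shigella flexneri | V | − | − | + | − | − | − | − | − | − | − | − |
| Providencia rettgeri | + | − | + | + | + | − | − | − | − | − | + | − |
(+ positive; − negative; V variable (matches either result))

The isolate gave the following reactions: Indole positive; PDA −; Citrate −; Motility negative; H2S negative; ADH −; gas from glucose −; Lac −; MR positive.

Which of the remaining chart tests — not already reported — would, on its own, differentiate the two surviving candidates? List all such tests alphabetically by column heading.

ODC, ONPG

PDA −: excludes Providencia rettgeri — 11 left.
Motility −: excludes 7 organisms — 4 left.
gas from glucose −: excludes Klebsiella pneumoniae — 3 left.
Citrate −: all 3 remaining candidates are consistent.
H2S −: all 3 remaining candidates are consistent.
ADH −: all 3 remaining candidates are consistent.
Lac −: all 3 remaining candidates are consistent.
MR +: all 3 remaining candidates are consistent.
Indole +: excludes Shigella sonnei — 2 left.
Two candidates remain: Shigella flexneri and Yersinia enterocolitica.
  ODC: Shigella flexneri −, Yersinia enterocolitica + — discriminates.
  VP: − vs − — same for both, does not separate.
  ONPG: Shigella flexneri −, Yersinia enterocolitica + — discriminates.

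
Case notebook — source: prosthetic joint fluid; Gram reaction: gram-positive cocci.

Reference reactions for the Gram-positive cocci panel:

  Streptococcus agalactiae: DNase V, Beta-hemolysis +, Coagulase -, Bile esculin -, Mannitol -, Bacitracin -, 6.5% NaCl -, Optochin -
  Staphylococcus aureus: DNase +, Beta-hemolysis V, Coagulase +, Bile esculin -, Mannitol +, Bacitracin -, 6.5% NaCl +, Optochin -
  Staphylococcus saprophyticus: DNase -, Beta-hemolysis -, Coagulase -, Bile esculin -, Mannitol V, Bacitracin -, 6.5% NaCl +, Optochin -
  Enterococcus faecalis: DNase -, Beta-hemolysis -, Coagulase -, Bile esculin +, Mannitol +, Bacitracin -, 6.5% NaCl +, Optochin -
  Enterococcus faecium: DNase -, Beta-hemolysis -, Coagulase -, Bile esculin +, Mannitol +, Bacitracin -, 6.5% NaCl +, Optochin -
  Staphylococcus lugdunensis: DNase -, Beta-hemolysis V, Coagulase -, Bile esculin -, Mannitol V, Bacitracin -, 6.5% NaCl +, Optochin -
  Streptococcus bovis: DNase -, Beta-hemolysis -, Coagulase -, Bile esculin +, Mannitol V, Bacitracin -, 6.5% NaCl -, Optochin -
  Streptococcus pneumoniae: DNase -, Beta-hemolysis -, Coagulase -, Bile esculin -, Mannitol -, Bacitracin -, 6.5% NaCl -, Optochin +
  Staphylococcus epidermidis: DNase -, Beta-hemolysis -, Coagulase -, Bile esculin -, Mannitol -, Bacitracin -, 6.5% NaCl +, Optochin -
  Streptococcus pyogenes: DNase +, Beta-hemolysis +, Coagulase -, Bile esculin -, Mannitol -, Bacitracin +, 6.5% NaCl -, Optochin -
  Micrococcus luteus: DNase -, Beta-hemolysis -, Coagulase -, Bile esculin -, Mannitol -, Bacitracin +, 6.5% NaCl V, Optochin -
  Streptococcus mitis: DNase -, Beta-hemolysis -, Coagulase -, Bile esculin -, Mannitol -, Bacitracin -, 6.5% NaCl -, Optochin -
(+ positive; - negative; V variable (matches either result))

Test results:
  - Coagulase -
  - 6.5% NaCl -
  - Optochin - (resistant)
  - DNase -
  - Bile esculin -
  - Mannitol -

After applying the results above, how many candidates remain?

3

6.5% NaCl -: excludes 6 organisms — 6 left.
DNase -: excludes Streptococcus pyogenes — 5 left.
Bile esculin -: excludes Streptococcus bovis — 4 left.
Coagulase -: all 4 remaining candidates are consistent.
Mannitol -: all 4 remaining candidates are consistent.
Optochin -: excludes Streptococcus pneumoniae — 3 left.
Still consistent: Micrococcus luteus, Streptococcus agalactiae, Streptococcus mitis.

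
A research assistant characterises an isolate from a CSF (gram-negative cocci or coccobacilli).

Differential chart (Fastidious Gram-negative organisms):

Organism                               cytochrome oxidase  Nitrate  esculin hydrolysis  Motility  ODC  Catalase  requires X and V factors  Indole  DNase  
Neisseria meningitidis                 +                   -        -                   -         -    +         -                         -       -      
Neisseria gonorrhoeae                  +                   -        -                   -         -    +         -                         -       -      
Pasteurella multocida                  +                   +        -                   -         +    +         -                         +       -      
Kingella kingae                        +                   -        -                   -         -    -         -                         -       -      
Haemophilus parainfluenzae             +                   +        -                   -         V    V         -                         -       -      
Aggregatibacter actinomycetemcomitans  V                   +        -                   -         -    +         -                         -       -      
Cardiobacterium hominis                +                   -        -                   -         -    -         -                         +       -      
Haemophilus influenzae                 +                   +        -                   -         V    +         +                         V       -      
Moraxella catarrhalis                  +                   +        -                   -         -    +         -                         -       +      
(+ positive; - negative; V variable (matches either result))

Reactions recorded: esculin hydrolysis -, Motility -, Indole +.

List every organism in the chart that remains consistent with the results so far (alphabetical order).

Cardiobacterium hominis, Haemophilus influenzae, Pasteurella multocida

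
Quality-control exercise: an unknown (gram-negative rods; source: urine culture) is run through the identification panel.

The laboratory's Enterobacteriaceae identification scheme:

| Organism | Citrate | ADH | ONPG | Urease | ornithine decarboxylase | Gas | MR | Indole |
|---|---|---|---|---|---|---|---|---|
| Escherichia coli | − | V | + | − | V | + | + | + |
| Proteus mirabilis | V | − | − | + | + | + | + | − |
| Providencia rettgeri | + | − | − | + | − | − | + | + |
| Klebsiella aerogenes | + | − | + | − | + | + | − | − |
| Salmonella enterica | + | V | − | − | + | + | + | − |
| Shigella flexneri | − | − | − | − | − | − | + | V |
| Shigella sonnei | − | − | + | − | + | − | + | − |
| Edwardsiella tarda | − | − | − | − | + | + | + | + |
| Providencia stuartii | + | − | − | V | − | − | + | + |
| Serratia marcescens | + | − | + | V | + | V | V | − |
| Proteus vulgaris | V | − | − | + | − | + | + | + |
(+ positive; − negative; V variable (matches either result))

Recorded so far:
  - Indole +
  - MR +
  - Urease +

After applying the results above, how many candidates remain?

3

MR +: excludes Klebsiella aerogenes — 10 left.
Indole +: excludes Proteus mirabilis, Salmonella enterica, Shigella sonnei, Serratia marcescens — 6 left.
Urease +: excludes Escherichia coli, Shigella flexneri, Edwardsiella tarda — 3 left.
Still consistent: Proteus vulgaris, Providencia rettgeri, Providencia stuartii.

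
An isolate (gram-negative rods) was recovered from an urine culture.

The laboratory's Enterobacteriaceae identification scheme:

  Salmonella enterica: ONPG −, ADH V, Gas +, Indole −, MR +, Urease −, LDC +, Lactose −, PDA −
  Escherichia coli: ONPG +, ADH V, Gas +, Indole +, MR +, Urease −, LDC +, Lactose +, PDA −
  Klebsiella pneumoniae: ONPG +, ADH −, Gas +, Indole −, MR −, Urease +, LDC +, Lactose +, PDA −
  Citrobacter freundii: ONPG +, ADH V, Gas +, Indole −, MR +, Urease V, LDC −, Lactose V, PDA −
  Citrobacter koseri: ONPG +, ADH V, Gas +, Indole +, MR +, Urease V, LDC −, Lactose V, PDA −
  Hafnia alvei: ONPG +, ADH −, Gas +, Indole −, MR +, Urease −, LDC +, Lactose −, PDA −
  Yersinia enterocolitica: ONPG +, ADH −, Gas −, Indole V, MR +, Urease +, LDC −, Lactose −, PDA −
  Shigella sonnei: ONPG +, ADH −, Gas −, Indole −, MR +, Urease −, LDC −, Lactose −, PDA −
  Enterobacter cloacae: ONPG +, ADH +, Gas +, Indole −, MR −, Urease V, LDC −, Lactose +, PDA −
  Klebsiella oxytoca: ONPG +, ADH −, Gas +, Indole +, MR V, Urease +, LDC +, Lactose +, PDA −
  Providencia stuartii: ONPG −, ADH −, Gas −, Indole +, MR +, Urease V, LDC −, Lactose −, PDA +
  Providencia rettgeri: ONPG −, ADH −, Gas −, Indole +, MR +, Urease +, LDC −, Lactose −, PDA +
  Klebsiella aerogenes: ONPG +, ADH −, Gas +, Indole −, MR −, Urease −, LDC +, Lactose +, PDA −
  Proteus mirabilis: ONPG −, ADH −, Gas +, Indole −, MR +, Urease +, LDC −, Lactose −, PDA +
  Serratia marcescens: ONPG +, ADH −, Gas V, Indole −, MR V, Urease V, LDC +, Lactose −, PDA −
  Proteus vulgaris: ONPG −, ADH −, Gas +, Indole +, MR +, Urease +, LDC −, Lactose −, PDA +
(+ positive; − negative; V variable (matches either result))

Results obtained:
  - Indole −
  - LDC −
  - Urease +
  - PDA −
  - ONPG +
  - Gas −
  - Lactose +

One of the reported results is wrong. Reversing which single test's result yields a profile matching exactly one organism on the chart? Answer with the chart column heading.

Lactose

As reported, no row in the chart matches all 7 reactions.
Reversing LDC → still no organism matches.
Reversing Gas → 2 organisms match (not unique).
Reversing Lactose (to −) → unique match: Yersinia enterocolitica.
Reversing PDA → still no organism matches.
Reversing Urease → still no organism matches.
Reversing Indole → still no organism matches.
Reversing ONPG → still no organism matches.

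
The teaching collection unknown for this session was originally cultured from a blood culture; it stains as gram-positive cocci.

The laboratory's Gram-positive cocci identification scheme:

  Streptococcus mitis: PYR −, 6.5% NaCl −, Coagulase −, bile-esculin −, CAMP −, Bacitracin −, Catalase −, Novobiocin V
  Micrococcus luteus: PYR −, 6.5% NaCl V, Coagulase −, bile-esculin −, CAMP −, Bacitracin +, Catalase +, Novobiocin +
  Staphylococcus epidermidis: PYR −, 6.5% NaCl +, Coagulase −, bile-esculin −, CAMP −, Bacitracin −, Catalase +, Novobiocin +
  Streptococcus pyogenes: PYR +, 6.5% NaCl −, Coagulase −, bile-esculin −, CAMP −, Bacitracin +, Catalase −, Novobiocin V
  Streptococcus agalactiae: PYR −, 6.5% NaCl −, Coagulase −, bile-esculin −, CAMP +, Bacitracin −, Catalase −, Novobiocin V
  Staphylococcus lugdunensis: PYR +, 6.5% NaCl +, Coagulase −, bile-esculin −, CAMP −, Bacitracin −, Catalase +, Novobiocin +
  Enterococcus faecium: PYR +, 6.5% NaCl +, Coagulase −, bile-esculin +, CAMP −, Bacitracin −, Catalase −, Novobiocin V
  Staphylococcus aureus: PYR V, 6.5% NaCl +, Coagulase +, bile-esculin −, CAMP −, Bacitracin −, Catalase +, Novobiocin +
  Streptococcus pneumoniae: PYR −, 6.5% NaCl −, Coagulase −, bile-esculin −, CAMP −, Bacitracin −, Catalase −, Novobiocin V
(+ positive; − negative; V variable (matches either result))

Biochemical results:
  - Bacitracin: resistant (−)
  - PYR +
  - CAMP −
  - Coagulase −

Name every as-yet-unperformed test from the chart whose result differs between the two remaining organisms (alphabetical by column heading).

CAMP −: excludes Streptococcus agalactiae — 8 left.
Bacitracin −: excludes Micrococcus luteus, Streptococcus pyogenes — 6 left.
Coagulase −: excludes Staphylococcus aureus — 5 left.
PYR +: excludes Streptococcus mitis, Staphylococcus epidermidis, Streptococcus pneumoniae — 2 left.
Two candidates remain: Enterococcus faecium and Staphylococcus lugdunensis.
  6.5% NaCl: + vs + — same for both, does not separate.
  bile-esculin: Enterococcus faecium +, Staphylococcus lugdunensis − — discriminates.
  Catalase: Enterococcus faecium −, Staphylococcus lugdunensis + — discriminates.
  Novobiocin: V vs + — variable for at least one, does not separate.

bile-esculin, Catalase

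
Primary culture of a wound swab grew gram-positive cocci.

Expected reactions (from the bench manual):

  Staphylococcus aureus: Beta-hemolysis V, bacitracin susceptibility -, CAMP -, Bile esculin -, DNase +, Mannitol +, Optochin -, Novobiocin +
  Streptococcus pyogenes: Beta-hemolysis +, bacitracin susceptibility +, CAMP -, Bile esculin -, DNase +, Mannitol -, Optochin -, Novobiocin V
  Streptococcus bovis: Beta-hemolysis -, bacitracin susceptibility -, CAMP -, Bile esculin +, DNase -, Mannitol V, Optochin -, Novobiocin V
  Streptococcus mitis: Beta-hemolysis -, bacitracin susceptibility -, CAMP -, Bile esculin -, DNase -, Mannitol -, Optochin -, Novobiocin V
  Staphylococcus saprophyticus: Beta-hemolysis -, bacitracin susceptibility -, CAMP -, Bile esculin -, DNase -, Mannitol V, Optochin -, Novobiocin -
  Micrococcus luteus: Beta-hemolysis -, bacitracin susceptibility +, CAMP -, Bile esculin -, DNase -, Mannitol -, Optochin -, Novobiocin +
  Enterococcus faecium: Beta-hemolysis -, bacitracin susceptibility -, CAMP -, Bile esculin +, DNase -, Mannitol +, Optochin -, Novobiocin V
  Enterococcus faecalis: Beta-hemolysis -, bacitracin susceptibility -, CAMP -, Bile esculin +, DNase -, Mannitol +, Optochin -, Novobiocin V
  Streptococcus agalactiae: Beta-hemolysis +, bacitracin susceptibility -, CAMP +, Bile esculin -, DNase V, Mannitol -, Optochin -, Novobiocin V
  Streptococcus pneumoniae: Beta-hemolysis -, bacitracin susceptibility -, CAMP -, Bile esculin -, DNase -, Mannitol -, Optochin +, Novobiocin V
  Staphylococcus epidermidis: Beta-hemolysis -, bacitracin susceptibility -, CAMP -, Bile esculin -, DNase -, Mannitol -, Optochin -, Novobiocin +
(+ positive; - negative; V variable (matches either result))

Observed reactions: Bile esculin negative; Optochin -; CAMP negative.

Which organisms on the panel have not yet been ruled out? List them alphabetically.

Micrococcus luteus, Staphylococcus aureus, Staphylococcus epidermidis, Staphylococcus saprophyticus, Streptococcus mitis, Streptococcus pyogenes

Optochin -: excludes Streptococcus pneumoniae — 10 left.
CAMP -: excludes Streptococcus agalactiae — 9 left.
Bile esculin -: excludes Streptococcus bovis, Enterococcus faecium, Enterococcus faecalis — 6 left.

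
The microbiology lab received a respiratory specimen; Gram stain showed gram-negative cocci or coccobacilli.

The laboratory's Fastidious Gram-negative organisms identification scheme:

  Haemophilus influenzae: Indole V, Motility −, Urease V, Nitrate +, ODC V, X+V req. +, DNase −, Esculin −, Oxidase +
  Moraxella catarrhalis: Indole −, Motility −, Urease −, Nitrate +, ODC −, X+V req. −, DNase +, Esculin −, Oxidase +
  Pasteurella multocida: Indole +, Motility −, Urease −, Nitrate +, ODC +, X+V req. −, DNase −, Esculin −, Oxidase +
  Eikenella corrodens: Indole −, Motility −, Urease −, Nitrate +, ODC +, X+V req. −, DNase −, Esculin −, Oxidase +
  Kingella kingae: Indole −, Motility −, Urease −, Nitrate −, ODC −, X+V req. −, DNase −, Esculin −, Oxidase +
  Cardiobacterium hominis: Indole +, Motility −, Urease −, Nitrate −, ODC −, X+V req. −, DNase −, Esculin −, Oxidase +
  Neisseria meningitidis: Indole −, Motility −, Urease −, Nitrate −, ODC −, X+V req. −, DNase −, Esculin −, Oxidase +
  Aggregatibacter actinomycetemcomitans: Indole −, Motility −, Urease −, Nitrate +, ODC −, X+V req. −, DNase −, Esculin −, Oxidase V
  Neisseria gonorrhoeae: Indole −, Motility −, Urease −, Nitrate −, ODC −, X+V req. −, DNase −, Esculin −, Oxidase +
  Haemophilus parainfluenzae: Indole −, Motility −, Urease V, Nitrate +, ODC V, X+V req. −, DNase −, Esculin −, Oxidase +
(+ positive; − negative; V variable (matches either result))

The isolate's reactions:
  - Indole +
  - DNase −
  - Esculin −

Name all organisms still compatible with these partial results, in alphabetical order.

Cardiobacterium hominis, Haemophilus influenzae, Pasteurella multocida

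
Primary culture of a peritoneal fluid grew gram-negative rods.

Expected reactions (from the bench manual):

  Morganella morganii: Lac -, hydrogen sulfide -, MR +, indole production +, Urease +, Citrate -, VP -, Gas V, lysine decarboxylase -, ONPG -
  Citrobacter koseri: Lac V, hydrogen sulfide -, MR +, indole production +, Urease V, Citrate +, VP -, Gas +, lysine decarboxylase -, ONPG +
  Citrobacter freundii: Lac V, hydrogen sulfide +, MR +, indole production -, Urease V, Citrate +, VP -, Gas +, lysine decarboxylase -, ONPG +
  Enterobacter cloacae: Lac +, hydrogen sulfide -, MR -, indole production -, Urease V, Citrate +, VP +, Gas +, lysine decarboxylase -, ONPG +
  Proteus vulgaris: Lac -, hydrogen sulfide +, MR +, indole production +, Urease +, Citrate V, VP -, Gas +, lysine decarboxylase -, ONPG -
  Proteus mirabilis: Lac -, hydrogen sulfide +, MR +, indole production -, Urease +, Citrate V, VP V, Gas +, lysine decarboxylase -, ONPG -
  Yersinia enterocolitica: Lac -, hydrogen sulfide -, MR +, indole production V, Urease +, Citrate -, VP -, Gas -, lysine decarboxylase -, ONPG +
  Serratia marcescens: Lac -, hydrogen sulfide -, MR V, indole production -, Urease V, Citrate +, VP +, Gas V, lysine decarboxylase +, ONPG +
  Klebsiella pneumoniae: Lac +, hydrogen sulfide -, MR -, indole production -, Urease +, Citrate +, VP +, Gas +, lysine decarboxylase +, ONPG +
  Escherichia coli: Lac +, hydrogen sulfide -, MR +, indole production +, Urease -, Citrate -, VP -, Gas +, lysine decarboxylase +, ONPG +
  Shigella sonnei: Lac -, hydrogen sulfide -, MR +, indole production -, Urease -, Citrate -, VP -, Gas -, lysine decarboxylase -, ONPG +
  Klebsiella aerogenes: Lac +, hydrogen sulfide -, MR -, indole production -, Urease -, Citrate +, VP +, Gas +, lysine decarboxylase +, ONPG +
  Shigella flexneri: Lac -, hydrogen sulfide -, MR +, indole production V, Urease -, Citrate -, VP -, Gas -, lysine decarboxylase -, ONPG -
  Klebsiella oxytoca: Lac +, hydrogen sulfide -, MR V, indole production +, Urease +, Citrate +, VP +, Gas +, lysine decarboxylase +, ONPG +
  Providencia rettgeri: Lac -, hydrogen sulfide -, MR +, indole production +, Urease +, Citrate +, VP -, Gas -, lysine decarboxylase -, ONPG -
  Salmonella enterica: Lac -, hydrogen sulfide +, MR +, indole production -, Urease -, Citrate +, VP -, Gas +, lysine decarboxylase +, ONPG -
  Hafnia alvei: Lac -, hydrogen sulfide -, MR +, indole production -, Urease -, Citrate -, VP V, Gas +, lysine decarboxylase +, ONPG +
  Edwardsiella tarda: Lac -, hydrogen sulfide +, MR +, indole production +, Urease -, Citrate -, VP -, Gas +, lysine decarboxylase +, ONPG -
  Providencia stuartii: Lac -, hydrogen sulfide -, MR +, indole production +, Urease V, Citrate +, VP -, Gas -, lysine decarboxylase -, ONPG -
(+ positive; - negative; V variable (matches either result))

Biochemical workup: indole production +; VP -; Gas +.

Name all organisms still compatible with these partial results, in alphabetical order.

Citrobacter koseri, Edwardsiella tarda, Escherichia coli, Morganella morganii, Proteus vulgaris

Gas +: excludes 5 organisms — 14 left.
VP -: excludes 5 organisms — 9 left.
indole production +: excludes Citrobacter freundii, Proteus mirabilis, Salmonella enterica, Hafnia alvei — 5 left.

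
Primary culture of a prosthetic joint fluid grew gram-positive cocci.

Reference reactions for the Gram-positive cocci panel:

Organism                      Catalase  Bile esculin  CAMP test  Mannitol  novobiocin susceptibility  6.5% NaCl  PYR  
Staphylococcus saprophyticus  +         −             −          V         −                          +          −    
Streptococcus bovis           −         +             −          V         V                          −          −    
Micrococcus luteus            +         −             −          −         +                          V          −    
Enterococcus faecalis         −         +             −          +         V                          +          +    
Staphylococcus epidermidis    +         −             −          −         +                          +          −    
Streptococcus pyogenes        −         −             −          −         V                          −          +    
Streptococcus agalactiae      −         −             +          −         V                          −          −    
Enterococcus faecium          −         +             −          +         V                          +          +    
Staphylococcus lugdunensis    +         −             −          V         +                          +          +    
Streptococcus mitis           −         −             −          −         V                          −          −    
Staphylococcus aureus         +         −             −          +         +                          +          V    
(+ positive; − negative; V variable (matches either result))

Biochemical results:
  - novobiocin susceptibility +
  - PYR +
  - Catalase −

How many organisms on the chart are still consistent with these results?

3

PYR +: excludes 6 organisms — 5 left.
Catalase −: excludes Staphylococcus lugdunensis, Staphylococcus aureus — 3 left.
novobiocin susceptibility +: all 3 remaining candidates are consistent.
Still consistent: Enterococcus faecalis, Enterococcus faecium, Streptococcus pyogenes.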